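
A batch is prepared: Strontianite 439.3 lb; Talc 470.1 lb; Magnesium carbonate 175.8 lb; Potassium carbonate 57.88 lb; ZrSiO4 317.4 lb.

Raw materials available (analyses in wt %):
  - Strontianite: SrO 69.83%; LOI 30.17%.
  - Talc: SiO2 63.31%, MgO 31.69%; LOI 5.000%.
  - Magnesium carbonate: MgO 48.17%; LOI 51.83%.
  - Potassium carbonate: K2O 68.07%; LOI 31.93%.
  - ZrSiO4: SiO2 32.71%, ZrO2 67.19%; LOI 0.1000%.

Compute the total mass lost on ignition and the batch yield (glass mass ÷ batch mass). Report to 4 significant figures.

LOI loss = 266.0 lb; glass = 1195 lb; yield = 81.79%

Rounding to 4 significant figures extends to every in-between result as printed; each numeric step holds exact precision in every operation — every reported result is rounded only once. The derived quantities, including yield, the totals, glass mass, LOI, five oxide percentages, are carried from the batch weights at 1195 lb of glass at full float precision, exactly as shown in either problem or answer.
Material-by-material LOI:
  Strontianite: 439.3 × 0.3017 = 132.5 lb
  Talc: 470.1 × 0.05000 = 23.51 lb
  Magnesium carbonate: 175.8 × 0.5183 = 91.12 lb
  Potassium carbonate: 57.88 × 0.3193 = 18.48 lb
  ZrSiO4: 317.4 × 0.001000 = 0.3174 lb
Total LOI = 266.0 lb
Glass = batch − LOI = 1460 − 266.0 = 1195 lb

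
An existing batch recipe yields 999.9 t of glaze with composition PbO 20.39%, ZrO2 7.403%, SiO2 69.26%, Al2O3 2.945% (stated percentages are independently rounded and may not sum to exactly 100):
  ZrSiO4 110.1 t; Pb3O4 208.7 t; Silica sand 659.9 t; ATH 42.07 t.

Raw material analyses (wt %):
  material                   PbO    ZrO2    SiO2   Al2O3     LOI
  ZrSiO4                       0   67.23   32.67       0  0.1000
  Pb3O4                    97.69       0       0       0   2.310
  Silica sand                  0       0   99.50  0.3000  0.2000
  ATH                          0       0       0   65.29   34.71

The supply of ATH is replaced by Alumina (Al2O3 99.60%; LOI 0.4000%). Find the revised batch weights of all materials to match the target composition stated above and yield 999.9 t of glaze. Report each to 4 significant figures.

Revised batch per 999.9 t glaze:
  ZrSiO4: 110.1 t
  Pb3O4: 208.7 t
  Silica sand: 659.9 t
  Alumina: 27.58 t
Total batch = 1006 t; LOI loss = 6.361 t

Mid-chain values are displayed, with 4-significant-digit rounding, within the worked lines — all arithmetic keeps full precision in every operation — a single rounding finalizes every reported value. Derived quantities are recomputed using the weight values at 999.9 t of glass in full precision (the totals, yield, net glass mass, four oxide percentages, LOI) as given in the problem or answer text.
Target masses of each oxide per 999.9 t glaze:
  PbO: 20.39% × 999.9 = 203.9 t
  ZrO2: 7.403% × 999.9 = 74.02 t
  SiO2: 69.26% × 999.9 = 692.5 t
  Al2O3: 2.945% × 999.9 = 29.45 t
Oxide-by-oxide audit working from each reported weight, against the basis in use (summed amounts equal target values net of answer rounding effects):
  PbO: 208.7·0.9769 = 203.9 t (target 203.9 t)
  ZrO2: 110.1·0.6723 = 74.02 t (target 74.02 t)
  SiO2: 110.1·0.3267 + 659.9·0.9950 = 692.6 t (target 692.5 t)
  Al2O3: 659.9·0.003000 + 27.58·0.9960 = 29.45 t (target 29.45 t)
Glass-mass closure: batch Σ − ignition loss = 999.9 t (the targets, summed, come to 999.9 t; basis as stated: 999.9 t — rounding explains the deltas).
Adding the batch up: Σ batch = 1006 t; the LOI term Σ batch·LOI equals 6.361 t; yield: glass divided by total = 99.37%.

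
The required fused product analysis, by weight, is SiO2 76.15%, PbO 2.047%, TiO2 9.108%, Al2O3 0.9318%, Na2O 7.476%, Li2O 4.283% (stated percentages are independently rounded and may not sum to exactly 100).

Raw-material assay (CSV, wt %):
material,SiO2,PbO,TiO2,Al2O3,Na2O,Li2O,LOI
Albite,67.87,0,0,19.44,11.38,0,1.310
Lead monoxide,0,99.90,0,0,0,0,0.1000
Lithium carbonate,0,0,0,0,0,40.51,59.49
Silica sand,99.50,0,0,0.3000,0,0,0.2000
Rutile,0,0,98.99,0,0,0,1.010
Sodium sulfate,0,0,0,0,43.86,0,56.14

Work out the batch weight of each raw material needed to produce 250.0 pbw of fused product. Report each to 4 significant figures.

Batch per 250.0 pbw fused product:
  Albite: 9.126 pbw
  Lead monoxide: 5.123 pbw
  Lithium carbonate: 26.43 pbw
  Silica sand: 185.1 pbw
  Rutile: 23.00 pbw
  Sodium sulfate: 40.24 pbw
Total batch = 289.0 pbw; LOI loss = 39.04 pbw; yield = 86.49%

Values along the way are printed with 4-significant-digit rounding within the worked lines; full precision is kept at every stage. A single rounding completes each reported value — all derived quantities are carried starting from the weights at 250.0 pbw of glass at full float precision (totals, the yield, six oxide percentages, ignition loss, net glass mass) as written in either problem or answer.
The oxide mass targets at 250.0 pbw fused product:
  SiO2: 76.15% × 250.0 = 190.4 pbw
  PbO: 2.047% × 250.0 = 5.118 pbw
  TiO2: 9.108% × 250.0 = 22.77 pbw
  Al2O3: 0.9318% × 250.0 = 2.330 pbw
  Na2O: 7.476% × 250.0 = 18.69 pbw
  Li2O: 4.283% × 250.0 = 10.71 pbw
A balance pass over the oxides, applying the batch weights above, on the stated basis (oxide sums agree with the targets once rounding is allowed for):
  SiO2: 9.126·0.6787 + 185.1·0.9950 = 190.4 pbw (target 190.4 pbw)
  PbO: 5.123·0.9990 = 5.118 pbw (target 5.118 pbw)
  TiO2: 23.00·0.9899 = 22.77 pbw (target 22.77 pbw)
  Al2O3: 9.126·0.1944 + 185.1·0.003000 = 2.329 pbw (target 2.330 pbw)
  Na2O: 9.126·0.1138 + 40.24·0.4386 = 18.69 pbw (target 18.69 pbw)
  Li2O: 26.43·0.4051 = 10.71 pbw (target 10.71 pbw)
Glass-mass closure: batch Σ − ignition loss = 250.0 pbw (summing oxide targets gives 250.0 pbw; with the basis standing at 250.0 pbw — a pure rounding effect).
Adding the batch up: Σ batch = 289.0 pbw; loss to ignition Σ batch·LOI = 39.04 pbw; yield = glass ÷ total batch = 86.49%.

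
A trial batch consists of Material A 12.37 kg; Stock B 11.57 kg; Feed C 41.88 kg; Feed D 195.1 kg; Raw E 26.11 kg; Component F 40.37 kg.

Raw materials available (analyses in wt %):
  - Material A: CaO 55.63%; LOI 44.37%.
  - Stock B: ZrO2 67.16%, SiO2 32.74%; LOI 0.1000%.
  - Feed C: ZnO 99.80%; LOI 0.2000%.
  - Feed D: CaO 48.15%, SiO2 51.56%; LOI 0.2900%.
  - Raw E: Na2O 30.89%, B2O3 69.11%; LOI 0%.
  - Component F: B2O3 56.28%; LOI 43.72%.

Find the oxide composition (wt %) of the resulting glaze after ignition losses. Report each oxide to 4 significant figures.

Glass mass = 303.6 kg (batch 327.4 − LOI 23.80).
Composition: CaO 33.21%, Na2O 2.657%, ZrO2 2.559%, SiO2 34.38%, ZnO 13.77%, B2O3 13.43%

Full float precision is maintained at every stage; in-progress results appear (rounded to four significant digits) in the working; every reported result is rounded a single time — all derived quantities, including ignition loss, the totals, yield, the six compositions, net glass mass, are carried from the weighed amounts for 303.6 kg of glass at full precision, as given in the problem or answer text.
Oxide-by-oxide delivered mass:
  CaO: 12.37·0.5563 + 195.1·0.4815 = 100.8 kg
  Na2O: 26.11·0.3089 = 8.065 kg
  ZrO2: 11.57·0.6716 = 7.770 kg
  SiO2: 11.57·0.3274 + 195.1·0.5156 = 104.4 kg
  ZnO: 41.88·0.9980 = 41.80 kg
  B2O3: 26.11·0.6911 + 40.37·0.5628 = 40.76 kg
LOI: 12.37·0.4437 + 11.57·0.001000 + 41.88·0.002000 + 195.1·0.002900 + 40.37·0.4372 = 23.80 kg
Glass mass = batch − LOI = 327.4 − 23.80 = 303.6 kg (consistent with Σ oxide mass)
wt % = oxide mass / glass mass × 100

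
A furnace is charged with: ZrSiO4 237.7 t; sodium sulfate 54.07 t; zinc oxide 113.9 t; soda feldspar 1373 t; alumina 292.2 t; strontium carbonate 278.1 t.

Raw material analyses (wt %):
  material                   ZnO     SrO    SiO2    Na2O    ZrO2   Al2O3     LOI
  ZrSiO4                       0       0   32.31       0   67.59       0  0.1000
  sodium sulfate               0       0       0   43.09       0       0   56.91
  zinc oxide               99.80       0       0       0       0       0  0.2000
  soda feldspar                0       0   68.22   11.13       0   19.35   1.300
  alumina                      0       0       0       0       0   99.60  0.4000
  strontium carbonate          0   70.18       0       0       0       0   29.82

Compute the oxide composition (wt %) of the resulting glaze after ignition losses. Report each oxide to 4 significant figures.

The working math holds exact precision in all steps — the intermediate values are printed (rounded to four significant digits) between the steps — a single rounding produces each reported result; derived quantities are computed in exact precision (the six compositions, ignition loss, totals, glass mass, yield) from the batch weights for 2216 t of glass, precisely as stated by problem or answer.
Oxide-by-oxide delivered mass:
  ZnO: 113.9·0.9980 = 113.7 t
  SrO: 278.1·0.7018 = 195.2 t
  SiO2: 237.7·0.3231 + 1373·0.6822 = 1013 t
  Na2O: 54.07·0.4309 + 1373·0.1113 = 176.1 t
  ZrO2: 237.7·0.6759 = 160.7 t
  Al2O3: 1373·0.1935 + 292.2·0.9960 = 556.7 t
LOI: 237.7·0.001000 + 54.07·0.5691 + 113.9·0.002000 + 1373·0.01300 + 292.2·0.004000 + 278.1·0.2982 = 133.2 t
batch − LOI leaves glass = 2349 − 133.2 = 2216 t (consistent with Σ oxide mass)
oxide / glass × 100 gives the wt %

Glass mass = 2216 t (batch 2349 − LOI 133.2).
Composition: ZnO 5.130%, SrO 8.808%, SiO2 45.74%, Na2O 7.948%, ZrO2 7.251%, Al2O3 25.12%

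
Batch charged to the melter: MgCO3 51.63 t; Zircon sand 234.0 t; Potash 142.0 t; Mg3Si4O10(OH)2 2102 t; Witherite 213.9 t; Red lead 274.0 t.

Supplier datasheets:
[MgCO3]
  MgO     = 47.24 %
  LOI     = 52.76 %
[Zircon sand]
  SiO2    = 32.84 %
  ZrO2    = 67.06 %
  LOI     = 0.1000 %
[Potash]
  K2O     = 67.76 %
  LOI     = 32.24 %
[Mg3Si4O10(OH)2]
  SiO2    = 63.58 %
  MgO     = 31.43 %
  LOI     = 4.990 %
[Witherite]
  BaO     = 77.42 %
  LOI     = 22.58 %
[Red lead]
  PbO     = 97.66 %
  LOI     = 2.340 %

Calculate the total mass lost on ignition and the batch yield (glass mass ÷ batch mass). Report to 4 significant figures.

All internal work keeps full precision at every stage; values along the way are printed, rounded to 4 significant figures, between the steps; every reported result takes just one rounding; all derived quantities (yield, LOI, the totals, glass mass, the six compositions) are rebuilt at full precision starting from the weights at 2785 t of glass, as they appear in either problem or answer.
Each material's LOI contribution:
  MgCO3: 51.63 × 0.5276 = 27.24 t
  Zircon sand: 234.0 × 0.001000 = 0.2340 t
  Potash: 142.0 × 0.3224 = 45.78 t
  Mg3Si4O10(OH)2: 2102 × 0.04990 = 104.9 t
  Witherite: 213.9 × 0.2258 = 48.30 t
  Red lead: 274.0 × 0.02340 = 6.412 t
Total LOI = 232.9 t
Glass = batch − LOI = 3018 − 232.9 = 2785 t

LOI loss = 232.9 t; glass = 2785 t; yield = 92.28%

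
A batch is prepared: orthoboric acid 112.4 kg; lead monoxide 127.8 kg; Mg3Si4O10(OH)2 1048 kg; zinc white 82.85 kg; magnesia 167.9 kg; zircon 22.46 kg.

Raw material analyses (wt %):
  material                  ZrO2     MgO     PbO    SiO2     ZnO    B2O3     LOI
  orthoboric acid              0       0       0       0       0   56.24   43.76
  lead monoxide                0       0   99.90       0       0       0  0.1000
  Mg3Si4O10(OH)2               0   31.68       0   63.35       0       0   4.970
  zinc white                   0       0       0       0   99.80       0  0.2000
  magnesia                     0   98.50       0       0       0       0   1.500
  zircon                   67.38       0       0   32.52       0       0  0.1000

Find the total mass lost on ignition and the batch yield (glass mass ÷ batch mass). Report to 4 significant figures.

All internal work holds full float precision at all times — the intermediate values appear rounded off to 4 significant figures across the worked steps; every reported result is rounded just once. All derived quantities, which include the six compositions, the totals, ignition loss, the yield, net glass mass, are rebuilt at exact precision, as given in the problem or answer text, using the weight values on 1457 kg of glass.
Each material's LOI contribution:
  orthoboric acid: 112.4 × 0.4376 = 49.19 kg
  lead monoxide: 127.8 × 0.001000 = 0.1278 kg
  Mg3Si4O10(OH)2: 1048 × 0.04970 = 52.09 kg
  zinc white: 82.85 × 0.002000 = 0.1657 kg
  magnesia: 167.9 × 0.01500 = 2.518 kg
  zircon: 22.46 × 0.001000 = 0.02246 kg
Total LOI = 104.1 kg
Glass = batch − LOI = 1561 − 104.1 = 1457 kg

LOI loss = 104.1 kg; glass = 1457 kg; yield = 93.33%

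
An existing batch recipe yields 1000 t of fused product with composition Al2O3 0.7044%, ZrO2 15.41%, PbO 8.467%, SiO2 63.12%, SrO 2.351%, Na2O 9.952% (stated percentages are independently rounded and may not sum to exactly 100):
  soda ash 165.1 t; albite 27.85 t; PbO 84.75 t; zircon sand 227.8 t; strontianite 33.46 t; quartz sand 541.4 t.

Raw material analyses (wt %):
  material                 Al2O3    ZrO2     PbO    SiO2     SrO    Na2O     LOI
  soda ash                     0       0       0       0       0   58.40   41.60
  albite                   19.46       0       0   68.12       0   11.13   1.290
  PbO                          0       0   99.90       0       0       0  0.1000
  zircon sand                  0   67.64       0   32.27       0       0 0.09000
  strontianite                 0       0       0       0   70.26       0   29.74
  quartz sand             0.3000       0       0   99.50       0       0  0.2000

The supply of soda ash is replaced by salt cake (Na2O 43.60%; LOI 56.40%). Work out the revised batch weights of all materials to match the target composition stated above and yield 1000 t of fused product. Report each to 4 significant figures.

Revised batch per 1000 t fused product:
  salt cake: 221.1 t
  albite: 27.85 t
  PbO: 84.75 t
  zircon sand: 227.8 t
  strontianite: 33.46 t
  quartz sand: 541.4 t
Total batch = 1136 t; LOI loss = 136.4 t

Values along the way are displayed (rounded to four significant figures) on the page — exact precision is carried at each step; every reported result sees exactly one rounding. All derived quantities are re-derived at full precision (the totals, the six compositions, LOI, yield, glass mass) from the weighed amounts on 1000 t of glass, as written in problem or answer.
The oxide mass targets at 1000 t fused product:
  Al2O3: 0.7044% × 1000 = 7.044 t
  ZrO2: 15.41% × 1000 = 154.1 t
  PbO: 8.467% × 1000 = 84.67 t
  SiO2: 63.12% × 1000 = 631.2 t
  SrO: 2.351% × 1000 = 23.51 t
  Na2O: 9.952% × 1000 = 99.52 t
Per-oxide balance check from the weights as reported, per the basis as stated (delivered sums recover each target once rounding is allowed for):
  Al2O3: 27.85·0.1946 + 541.4·0.003000 = 7.044 t (target 7.044 t)
  ZrO2: 227.8·0.6764 = 154.1 t (target 154.1 t)
  PbO: 84.75·0.9990 = 84.67 t (target 84.67 t)
  SiO2: 27.85·0.6812 + 227.8·0.3227 + 541.4·0.9950 = 631.2 t (target 631.2 t)
  SrO: 33.46·0.7026 = 23.51 t (target 23.51 t)
  Na2O: 221.1·0.4360 + 27.85·0.1113 = 99.50 t (target 99.52 t)
Glass-mass bookkeeping: batch Σ − ignition loss = 1000 t (oxide target masses add up to 1000 t; stated basis 1000 t — deltas are rounding alone).
Summing the batch: Σ batch = 1136 t; the LOI term Σ batch·LOI equals 136.4 t; glass ÷ batch gives a yield of 88.00%.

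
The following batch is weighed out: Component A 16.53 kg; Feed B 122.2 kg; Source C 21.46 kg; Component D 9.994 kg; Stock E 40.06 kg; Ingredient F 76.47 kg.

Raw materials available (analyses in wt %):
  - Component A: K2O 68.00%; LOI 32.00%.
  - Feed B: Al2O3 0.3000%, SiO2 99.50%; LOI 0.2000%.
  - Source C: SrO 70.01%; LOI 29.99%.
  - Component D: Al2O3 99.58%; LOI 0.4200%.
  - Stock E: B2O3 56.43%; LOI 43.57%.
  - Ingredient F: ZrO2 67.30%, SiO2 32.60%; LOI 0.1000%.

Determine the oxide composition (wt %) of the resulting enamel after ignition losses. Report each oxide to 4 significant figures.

Every computation keeps full precision at all times — values along the way are printed rounded to four significant figures alongside each step; exactly one rounding is applied to every reported result — derived quantities, including yield, the six compositions, totals, ignition loss, net glass mass, are rebuilt using the weight values per 257.2 kg of glass in full float precision as given in problem or answer.
Oxide-by-oxide delivered mass:
  Al2O3: 122.2·0.003000 + 9.994·0.9958 = 10.32 kg
  B2O3: 40.06·0.5643 = 22.61 kg
  SrO: 21.46·0.7001 = 15.02 kg
  ZrO2: 76.47·0.6730 = 51.46 kg
  K2O: 16.53·0.6800 = 11.24 kg
  SiO2: 122.2·0.9950 + 76.47·0.3260 = 146.5 kg
LOI: 16.53·0.3200 + 122.2·0.002000 + 21.46·0.2999 + 9.994·0.004200 + 40.06·0.4357 + 76.47·0.001000 = 29.54 kg
The glass mass, total less LOI, = 286.7 − 29.54 = 257.2 kg (the oxide masses sum to this)
percent share: oxide ÷ glass, ×100

Glass mass = 257.2 kg (batch 286.7 − LOI 29.54).
Composition: Al2O3 4.012%, B2O3 8.790%, SrO 5.842%, ZrO2 20.01%, K2O 4.371%, SiO2 56.97%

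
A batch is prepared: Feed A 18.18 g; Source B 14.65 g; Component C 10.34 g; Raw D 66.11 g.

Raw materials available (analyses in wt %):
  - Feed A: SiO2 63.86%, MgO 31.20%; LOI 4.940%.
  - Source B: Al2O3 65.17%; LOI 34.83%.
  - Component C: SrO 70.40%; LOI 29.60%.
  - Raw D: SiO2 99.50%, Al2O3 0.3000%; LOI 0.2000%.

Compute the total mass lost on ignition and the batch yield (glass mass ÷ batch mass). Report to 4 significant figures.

LOI loss = 9.194 g; glass = 100.1 g; yield = 91.59%

All arithmetic runs at full precision from first step to last; in-progress results appear (rounded to four significant figures) in the printout — every reported number takes exactly one rounding; derived quantities are computed starting from the weights for 100.1 g of glass in full precision (totals, net glass mass, yield, LOI, the four compositions) precisely as stated by question or answer.
Loss on ignition, line by line:
  Feed A: 18.18 × 0.04940 = 0.8981 g
  Source B: 14.65 × 0.3483 = 5.103 g
  Component C: 10.34 × 0.2960 = 3.061 g
  Raw D: 66.11 × 0.002000 = 0.1322 g
Total LOI = 9.194 g
Glass = batch − LOI = 109.3 − 9.194 = 100.1 g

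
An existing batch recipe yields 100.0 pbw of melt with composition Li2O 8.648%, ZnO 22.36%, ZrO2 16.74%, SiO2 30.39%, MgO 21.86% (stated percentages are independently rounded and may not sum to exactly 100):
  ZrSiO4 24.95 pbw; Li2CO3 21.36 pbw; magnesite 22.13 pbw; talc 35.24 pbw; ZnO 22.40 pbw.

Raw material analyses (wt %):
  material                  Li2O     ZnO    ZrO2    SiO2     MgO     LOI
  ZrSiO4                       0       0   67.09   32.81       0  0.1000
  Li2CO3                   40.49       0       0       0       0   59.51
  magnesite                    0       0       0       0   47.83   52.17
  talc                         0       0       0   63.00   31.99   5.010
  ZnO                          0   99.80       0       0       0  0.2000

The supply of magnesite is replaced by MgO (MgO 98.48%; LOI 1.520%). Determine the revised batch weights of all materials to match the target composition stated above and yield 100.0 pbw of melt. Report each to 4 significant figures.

Revised batch per 100.0 pbw melt:
  ZrSiO4: 24.95 pbw
  Li2CO3: 21.36 pbw
  MgO: 10.75 pbw
  talc: 35.24 pbw
  ZnO: 22.40 pbw
Total batch = 114.7 pbw; LOI loss = 14.71 pbw

Working values appear rounded to four significant digits at each printed step; full precision is maintained throughout. A single rounding completes each reported result — all derived quantities, which include the yield, ignition loss, glass mass, the five compositions, totals, are computed at full float precision, exactly as shown in the problem or answer text, from the batch weights per 100.0 pbw of glass.
The oxide mass targets at 100.0 pbw melt:
  Li2O: 8.648% × 100.0 = 8.648 pbw
  ZnO: 22.36% × 100.0 = 22.36 pbw
  ZrO2: 16.74% × 100.0 = 16.74 pbw
  SiO2: 30.39% × 100.0 = 30.39 pbw
  MgO: 21.86% × 100.0 = 21.86 pbw
Oxide-by-oxide audit using the reported weights, under the basis named above (each sum matches its target mass modulo rounding of the values):
  Li2O: 21.36·0.4049 = 8.649 pbw (target 8.648 pbw)
  ZnO: 22.40·0.9980 = 22.36 pbw (target 22.36 pbw)
  ZrO2: 24.95·0.6709 = 16.74 pbw (target 16.74 pbw)
  SiO2: 24.95·0.3281 + 35.24·0.6300 = 30.39 pbw (target 30.39 pbw)
  MgO: 10.75·0.9848 + 35.24·0.3199 = 21.86 pbw (target 21.86 pbw)
Consistency of the glass mass: total charge less LOI = 99.99 pbw (the targets, summed, come to 100.0 pbw; basis as stated: 100.0 pbw — differing by rounding only).
Total batch = Σ batch = 114.7 pbw; LOI removed, Σ of batch·LOI: 14.71 pbw; yield: glass divided by total = 87.18%.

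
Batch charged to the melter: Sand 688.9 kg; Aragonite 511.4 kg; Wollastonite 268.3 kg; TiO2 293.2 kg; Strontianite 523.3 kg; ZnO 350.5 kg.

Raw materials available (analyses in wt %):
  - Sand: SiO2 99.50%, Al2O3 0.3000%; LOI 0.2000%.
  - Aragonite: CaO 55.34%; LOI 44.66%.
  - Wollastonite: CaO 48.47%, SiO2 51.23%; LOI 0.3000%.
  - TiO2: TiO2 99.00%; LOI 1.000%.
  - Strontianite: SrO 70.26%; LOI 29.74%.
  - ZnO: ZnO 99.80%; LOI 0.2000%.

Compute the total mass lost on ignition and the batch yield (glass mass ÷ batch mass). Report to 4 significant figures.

Each numeric step carries exact precision at each step — values along the way are printed rounded off to 4 significant figures when written out — each reported result includes exactly one rounding — all derived quantities (LOI, the totals, glass mass, six oxide percentages, the yield) are re-derived from the batch weights for 2246 kg of glass at full float precision, as set out in the question or the answer.
Each material's LOI contribution:
  Sand: 688.9 × 0.002000 = 1.378 kg
  Aragonite: 511.4 × 0.4466 = 228.4 kg
  Wollastonite: 268.3 × 0.003000 = 0.8049 kg
  TiO2: 293.2 × 0.01000 = 2.932 kg
  Strontianite: 523.3 × 0.2974 = 155.6 kg
  ZnO: 350.5 × 0.002000 = 0.7010 kg
Total LOI = 389.8 kg
Glass = batch − LOI = 2636 − 389.8 = 2246 kg

LOI loss = 389.8 kg; glass = 2246 kg; yield = 85.21%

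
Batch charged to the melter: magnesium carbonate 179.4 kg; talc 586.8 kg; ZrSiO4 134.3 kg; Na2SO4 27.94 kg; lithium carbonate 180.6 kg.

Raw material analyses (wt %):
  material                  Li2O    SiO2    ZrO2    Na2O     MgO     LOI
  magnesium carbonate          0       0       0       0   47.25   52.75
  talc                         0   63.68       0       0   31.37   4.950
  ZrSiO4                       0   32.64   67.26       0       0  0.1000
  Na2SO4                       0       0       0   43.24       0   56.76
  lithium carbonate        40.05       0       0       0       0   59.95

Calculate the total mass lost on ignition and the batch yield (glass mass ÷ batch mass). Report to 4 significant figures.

LOI loss = 247.9 kg; glass = 861.1 kg; yield = 77.64%

All internal work holds exact precision throughout — values along the way appear rounded to 4 significant digits across the worked steps; every reported result is rounded just once — the derived quantities, which include yield, the five compositions, ignition loss, totals, net glass mass, are re-derived at exact precision, as given in either problem or answer, using the weight values for 861.1 kg of glass.
Loss on ignition, line by line:
  magnesium carbonate: 179.4 × 0.5275 = 94.63 kg
  talc: 586.8 × 0.04950 = 29.05 kg
  ZrSiO4: 134.3 × 0.001000 = 0.1343 kg
  Na2SO4: 27.94 × 0.5676 = 15.86 kg
  lithium carbonate: 180.6 × 0.5995 = 108.3 kg
Total LOI = 247.9 kg
Glass = batch − LOI = 1109 − 247.9 = 861.1 kg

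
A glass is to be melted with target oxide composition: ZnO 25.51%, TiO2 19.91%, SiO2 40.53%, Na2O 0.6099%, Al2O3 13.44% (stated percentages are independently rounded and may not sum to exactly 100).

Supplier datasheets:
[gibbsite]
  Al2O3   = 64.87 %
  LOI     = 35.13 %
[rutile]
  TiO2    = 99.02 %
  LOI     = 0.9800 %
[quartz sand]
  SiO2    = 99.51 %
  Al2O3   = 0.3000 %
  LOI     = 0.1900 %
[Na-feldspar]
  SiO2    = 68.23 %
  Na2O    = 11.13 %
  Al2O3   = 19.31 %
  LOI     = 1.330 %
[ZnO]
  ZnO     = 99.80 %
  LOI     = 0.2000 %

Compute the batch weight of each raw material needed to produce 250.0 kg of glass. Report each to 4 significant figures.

Batch per 250.0 kg glass:
  gibbsite: 47.29 kg
  rutile: 50.27 kg
  quartz sand: 92.43 kg
  Na-feldspar: 13.70 kg
  ZnO: 63.90 kg
Total batch = 267.6 kg; LOI loss = 17.59 kg; yield = 93.43%

Intermediates are printed (rounded to 4 significant figures) as written — all internal work keeps exact precision through every step. A single rounding produces each reported result — all derived quantities are computed from the batch weights on 250.0 kg of glass in exact precision (LOI, the yield, glass mass, the totals, five oxide percentages), as set out in the problem or the answer.
The oxide mass targets at 250.0 kg glass:
  ZnO: 25.51% × 250.0 = 63.78 kg
  TiO2: 19.91% × 250.0 = 49.78 kg
  SiO2: 40.53% × 250.0 = 101.3 kg
  Na2O: 0.6099% × 250.0 = 1.525 kg
  Al2O3: 13.44% × 250.0 = 33.60 kg
Oxide-by-oxide audit per the reported batch figures, on the stated basis (summed amounts equal target values up to rounding of the answer):
  ZnO: 63.90·0.9980 = 63.77 kg (target 63.78 kg)
  TiO2: 50.27·0.9902 = 49.78 kg (target 49.78 kg)
  SiO2: 92.43·0.9951 + 13.70·0.6823 = 101.3 kg (target 101.3 kg)
  Na2O: 13.70·0.1113 = 1.525 kg (target 1.525 kg)
  Al2O3: 47.29·0.6487 + 92.43·0.003000 + 13.70·0.1931 = 33.60 kg (target 33.60 kg)
Auditing the glass mass value: batch Σ − ignition loss = 250.0 kg (targets for the oxides total 250.0 kg; basis as stated: 250.0 kg — rounding explains the deltas).
Adding the batch up: Σ batch = 267.6 kg; the LOI term Σ batch·LOI equals 17.59 kg; yield, glass over the total, = 93.43%.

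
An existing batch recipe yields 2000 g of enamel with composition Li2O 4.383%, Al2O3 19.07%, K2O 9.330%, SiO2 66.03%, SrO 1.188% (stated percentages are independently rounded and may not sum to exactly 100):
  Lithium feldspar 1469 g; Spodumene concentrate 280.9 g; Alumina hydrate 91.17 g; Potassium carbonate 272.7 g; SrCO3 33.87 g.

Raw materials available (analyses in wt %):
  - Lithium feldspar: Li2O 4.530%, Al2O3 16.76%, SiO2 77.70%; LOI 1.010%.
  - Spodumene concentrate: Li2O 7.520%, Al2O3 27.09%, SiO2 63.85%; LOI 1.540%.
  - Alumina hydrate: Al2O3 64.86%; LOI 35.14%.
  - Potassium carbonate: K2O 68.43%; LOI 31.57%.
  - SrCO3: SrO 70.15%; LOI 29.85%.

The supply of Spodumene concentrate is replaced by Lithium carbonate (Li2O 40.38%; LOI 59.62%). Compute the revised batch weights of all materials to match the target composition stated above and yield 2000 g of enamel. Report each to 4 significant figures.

Revised batch per 2000 g enamel:
  Lithium feldspar: 1700 g
  Lithium carbonate: 26.42 g
  Alumina hydrate: 148.9 g
  Potassium carbonate: 272.7 g
  SrCO3: 33.87 g
Total batch = 2182 g; LOI loss = 181.4 g

Each numeric step maintains exact precision through every step. Mid-chain values are rounded to 4 significant figures as shown; exactly one rounding lands on every reported result. All derived quantities, which include totals, net glass mass, the yield, five oxide percentages, LOI, are re-derived in full float precision, as given in the problem or answer text, from the weighed amounts on 2000 g of glass.
Target masses of each oxide per 2000 g enamel:
  Li2O: 4.383% × 2000 = 87.66 g
  Al2O3: 19.07% × 2000 = 381.4 g
  K2O: 9.330% × 2000 = 186.6 g
  SiO2: 66.03% × 2000 = 1321 g
  SrO: 1.188% × 2000 = 23.76 g
Oxide-by-oxide audit from the weights as reported, on the stated basis (every target is met by its sum exact up to rounding of places):
  Li2O: 1700·0.04530 + 26.42·0.4038 = 87.68 g (target 87.66 g)
  Al2O3: 1700·0.1676 + 148.9·0.6486 = 381.5 g (target 381.4 g)
  K2O: 272.7·0.6843 = 186.6 g (target 186.6 g)
  SiO2: 1700·0.7770 = 1321 g (target 1321 g)
  SrO: 33.87·0.7015 = 23.76 g (target 23.76 g)
Auditing the glass mass value: total charge less LOI = 2000 g (the targets, summed, come to 2000 g; versus the stated basis of 2000 g — a pure rounding effect).
Summing the batch: Σ batch = 2182 g; LOI loss = Σ batch·LOI = 181.4 g; the yield ratio, glass ÷ batch: 91.68%.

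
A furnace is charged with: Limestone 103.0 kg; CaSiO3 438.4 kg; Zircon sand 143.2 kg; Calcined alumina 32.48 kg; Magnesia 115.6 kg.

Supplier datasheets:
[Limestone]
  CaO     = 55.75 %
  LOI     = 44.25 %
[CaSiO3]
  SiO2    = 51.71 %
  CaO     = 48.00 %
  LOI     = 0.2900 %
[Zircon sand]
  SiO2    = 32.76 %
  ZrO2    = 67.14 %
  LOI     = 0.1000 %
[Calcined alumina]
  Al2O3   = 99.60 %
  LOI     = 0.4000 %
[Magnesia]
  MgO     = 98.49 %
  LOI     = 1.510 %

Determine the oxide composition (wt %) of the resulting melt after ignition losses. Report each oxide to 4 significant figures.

Glass mass = 783.8 kg (batch 832.7 − LOI 48.87).
Composition: SiO2 34.91%, CaO 34.17%, Al2O3 4.127%, ZrO2 12.27%, MgO 14.53%

Intermediates appear (rounded to four significant digits) in the working. Full precision is carried all the way through. Every reported number includes exactly one rounding — the derived quantities (the totals, the five compositions, yield, glass mass, LOI) are recomputed using the weight values per 783.8 kg of glass at full precision, as they appear in the problem or answer text.
What the batch supplies per oxide:
  SiO2: 438.4·0.5171 + 143.2·0.3276 = 273.6 kg
  CaO: 103.0·0.5575 + 438.4·0.4800 = 267.9 kg
  Al2O3: 32.48·0.9960 = 32.35 kg
  ZrO2: 143.2·0.6714 = 96.14 kg
  MgO: 115.6·0.9849 = 113.9 kg
LOI: 103.0·0.4425 + 438.4·0.002900 + 143.2·0.001000 + 32.48·0.004000 + 115.6·0.01510 = 48.87 kg
batch − LOI leaves glass = 832.7 − 48.87 = 783.8 kg (matching Σ of the oxides)
wt %: oxide over glass, times 100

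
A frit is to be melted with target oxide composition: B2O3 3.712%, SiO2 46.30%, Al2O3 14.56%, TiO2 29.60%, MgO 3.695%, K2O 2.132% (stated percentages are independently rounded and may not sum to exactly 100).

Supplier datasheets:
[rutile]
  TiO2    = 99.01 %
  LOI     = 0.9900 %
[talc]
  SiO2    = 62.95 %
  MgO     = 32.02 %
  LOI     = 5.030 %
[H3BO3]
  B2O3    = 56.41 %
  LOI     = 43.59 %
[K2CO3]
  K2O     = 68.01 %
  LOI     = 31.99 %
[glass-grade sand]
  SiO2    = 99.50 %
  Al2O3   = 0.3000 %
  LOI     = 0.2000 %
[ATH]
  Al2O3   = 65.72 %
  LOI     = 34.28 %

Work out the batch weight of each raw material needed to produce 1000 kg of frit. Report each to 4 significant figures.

Each numeric step runs at full precision in every operation — working values are shown rounded to four significant figures on the page; a single rounding yields each reported number; all derived quantities (yield, totals, six oxide percentages, ignition loss, net glass mass) are carried in full precision starting from the weights on 1000 kg of glass precisely as stated by either problem or answer.
The oxide mass targets at 1000 kg frit:
  B2O3: 3.712% × 1000 = 37.12 kg
  SiO2: 46.30% × 1000 = 463.0 kg
  Al2O3: 14.56% × 1000 = 145.6 kg
  TiO2: 29.60% × 1000 = 296.0 kg
  MgO: 3.695% × 1000 = 36.95 kg
  K2O: 2.132% × 1000 = 21.32 kg
Oxide-by-oxide audit per the reported batch figures, at the basis given (delivered sums recover each target modulo rounding of the values):
  B2O3: 65.80·0.5641 = 37.12 kg (target 37.12 kg)
  SiO2: 115.4·0.6295 + 392.3·0.9950 = 463.0 kg (target 463.0 kg)
  Al2O3: 392.3·0.003000 + 219.8·0.6572 = 145.6 kg (target 145.6 kg)
  TiO2: 299.0·0.9901 = 296.0 kg (target 296.0 kg)
  MgO: 115.4·0.3202 = 36.95 kg (target 36.95 kg)
  K2O: 31.35·0.6801 = 21.32 kg (target 21.32 kg)
Glass mass check: the batch minus its LOI: 1000 kg (oxide target masses add up to 1000 kg; stated basis 1000 kg — a pure rounding effect).
Adding the batch up: Σ batch = 1124 kg; ignition loss, Σ(batch × LOI) = 123.6 kg; yield, glass over the total, = 89.00%.

Batch per 1000 kg frit:
  rutile: 299.0 kg
  talc: 115.4 kg
  H3BO3: 65.80 kg
  K2CO3: 31.35 kg
  glass-grade sand: 392.3 kg
  ATH: 219.8 kg
Total batch = 1124 kg; LOI loss = 123.6 kg; yield = 89.00%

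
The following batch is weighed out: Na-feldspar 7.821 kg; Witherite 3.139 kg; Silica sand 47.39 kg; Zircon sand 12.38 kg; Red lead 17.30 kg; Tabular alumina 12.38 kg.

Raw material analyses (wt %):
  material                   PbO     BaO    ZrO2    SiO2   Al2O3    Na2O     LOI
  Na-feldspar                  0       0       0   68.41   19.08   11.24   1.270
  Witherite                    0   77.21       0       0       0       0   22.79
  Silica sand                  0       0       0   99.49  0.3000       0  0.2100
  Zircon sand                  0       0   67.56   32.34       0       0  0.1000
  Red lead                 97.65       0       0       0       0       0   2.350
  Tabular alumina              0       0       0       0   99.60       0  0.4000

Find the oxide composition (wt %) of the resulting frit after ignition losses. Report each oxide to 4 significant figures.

Glass mass = 99.03 kg (batch 100.4 − LOI 1.383).
Composition: PbO 17.06%, BaO 2.447%, ZrO2 8.446%, SiO2 57.06%, Al2O3 14.10%, Na2O 0.8877%

Values along the way are displayed, rounded to four significant digits, between the steps; all arithmetic keeps full float precision through every step — a single rounding yields each reported number; derived quantities are rebuilt from the weighed amounts for 99.03 kg of glass in full precision (totals, glass mass, ignition loss, yield, six oxide percentages) as they appear in the question or the answer.
Per-oxide mass from batch:
  PbO: 17.30·0.9765 = 16.89 kg
  BaO: 3.139·0.7721 = 2.424 kg
  ZrO2: 12.38·0.6756 = 8.364 kg
  SiO2: 7.821·0.6841 + 47.39·0.9949 + 12.38·0.3234 = 56.50 kg
  Al2O3: 7.821·0.1908 + 47.39·0.003000 + 12.38·0.9960 = 13.96 kg
  Na2O: 7.821·0.1124 = 0.8791 kg
LOI: 7.821·0.01270 + 3.139·0.2279 + 47.39·0.002100 + 12.38·0.001000 + 17.30·0.02350 + 12.38·0.004000 = 1.383 kg
batch − LOI leaves glass = 100.4 − 1.383 = 99.03 kg (consistent with Σ oxide mass)
wt % = 100 × oxide mass / glass mass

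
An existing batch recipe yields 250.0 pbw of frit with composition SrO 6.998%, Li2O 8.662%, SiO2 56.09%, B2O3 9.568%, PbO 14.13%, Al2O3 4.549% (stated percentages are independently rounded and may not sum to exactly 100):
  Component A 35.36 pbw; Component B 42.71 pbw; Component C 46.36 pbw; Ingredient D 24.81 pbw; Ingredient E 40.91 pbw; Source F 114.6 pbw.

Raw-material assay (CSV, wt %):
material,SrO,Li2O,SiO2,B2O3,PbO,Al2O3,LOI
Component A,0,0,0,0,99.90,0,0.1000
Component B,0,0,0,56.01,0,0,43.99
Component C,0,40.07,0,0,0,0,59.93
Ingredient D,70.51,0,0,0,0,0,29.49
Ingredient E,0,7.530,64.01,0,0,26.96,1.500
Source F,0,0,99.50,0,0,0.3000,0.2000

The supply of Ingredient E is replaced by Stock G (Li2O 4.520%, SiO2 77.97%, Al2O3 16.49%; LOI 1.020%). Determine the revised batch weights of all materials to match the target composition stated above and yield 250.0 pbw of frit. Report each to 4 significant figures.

Revised batch per 250.0 pbw frit:
  Component A: 35.36 pbw
  Component B: 42.71 pbw
  Component C: 46.44 pbw
  Ingredient D: 24.81 pbw
  Stock G: 67.36 pbw
  Source F: 88.14 pbw
Total batch = 304.8 pbw; LOI loss = 54.83 pbw

In-progress results appear, rounded to 4 significant figures, in the printout; all internal work holds full precision through the solve — exactly one rounding lands on each reported figure; derived quantities, which include ignition loss, six oxide percentages, the totals, the yield, glass mass, are re-derived at full precision, precisely as stated by the question or the answer, from the batch weights on 250.0 pbw of glass.
Oxide-by-oxide targets in 250.0 pbw frit:
  SrO: 6.998% × 250.0 = 17.50 pbw
  Li2O: 8.662% × 250.0 = 21.66 pbw
  SiO2: 56.09% × 250.0 = 140.2 pbw
  B2O3: 9.568% × 250.0 = 23.92 pbw
  PbO: 14.13% × 250.0 = 35.33 pbw
  Al2O3: 4.549% × 250.0 = 11.37 pbw
A balance pass over the oxides, with the batch weights as given, against the basis in use (target by target, the sums agree given rounding of the digits):
  SrO: 24.81·0.7051 = 17.49 pbw (target 17.50 pbw)
  Li2O: 46.44·0.4007 + 67.36·0.04520 = 21.65 pbw (target 21.66 pbw)
  SiO2: 67.36·0.7797 + 88.14·0.9950 = 140.2 pbw (target 140.2 pbw)
  B2O3: 42.71·0.5601 = 23.92 pbw (target 23.92 pbw)
  PbO: 35.36·0.9990 = 35.32 pbw (target 35.33 pbw)
  Al2O3: 67.36·0.1649 + 88.14·0.003000 = 11.37 pbw (target 11.37 pbw)
Mass balance on the glass: batch Σ − ignition loss = 250.0 pbw (the Σ of target masses is 250.0 pbw; with the basis standing at 250.0 pbw — differing by rounding only).
Summing the batch: Σ batch = 304.8 pbw; LOI removed, Σ of batch·LOI: 54.83 pbw; the yield ratio, glass ÷ batch: 82.01%.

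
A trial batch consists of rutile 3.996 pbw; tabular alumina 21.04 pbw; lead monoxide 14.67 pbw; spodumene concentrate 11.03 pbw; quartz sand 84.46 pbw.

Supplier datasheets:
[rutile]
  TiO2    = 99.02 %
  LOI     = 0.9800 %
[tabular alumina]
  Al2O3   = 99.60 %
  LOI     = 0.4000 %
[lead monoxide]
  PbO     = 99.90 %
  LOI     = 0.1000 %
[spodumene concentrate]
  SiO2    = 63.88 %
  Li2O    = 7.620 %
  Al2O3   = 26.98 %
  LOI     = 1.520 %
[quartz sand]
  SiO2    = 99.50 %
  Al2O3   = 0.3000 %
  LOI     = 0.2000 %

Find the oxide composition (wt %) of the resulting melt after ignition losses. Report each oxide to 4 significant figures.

Glass mass = 134.7 pbw (batch 135.2 − LOI 0.4746).
Composition: SiO2 67.61%, Li2O 0.6239%, TiO2 2.937%, PbO 10.88%, Al2O3 17.95%

Every computation holds full precision in all steps — intermediates appear, rounded to four significant figures, alongside each step — every reported value takes exactly one rounding — all derived quantities (glass mass, LOI, five oxide percentages, the yield, totals) are re-derived at full float precision using the weight values per 134.7 pbw of glass, as written in problem or answer.
Mass of each oxide from the mix:
  SiO2: 11.03·0.6388 + 84.46·0.9950 = 91.08 pbw
  Li2O: 11.03·0.07620 = 0.8405 pbw
  TiO2: 3.996·0.9902 = 3.957 pbw
  PbO: 14.67·0.9990 = 14.66 pbw
  Al2O3: 21.04·0.9960 + 11.03·0.2698 + 84.46·0.003000 = 24.19 pbw
LOI: 3.996·0.009800 + 21.04·0.004000 + 14.67·0.001000 + 11.03·0.01520 + 84.46·0.002000 = 0.4746 pbw
Glass = total batch minus LOI = 135.2 − 0.4746 = 134.7 pbw (equal to the oxide-mass sum)
each oxide over glass, ×100, is wt %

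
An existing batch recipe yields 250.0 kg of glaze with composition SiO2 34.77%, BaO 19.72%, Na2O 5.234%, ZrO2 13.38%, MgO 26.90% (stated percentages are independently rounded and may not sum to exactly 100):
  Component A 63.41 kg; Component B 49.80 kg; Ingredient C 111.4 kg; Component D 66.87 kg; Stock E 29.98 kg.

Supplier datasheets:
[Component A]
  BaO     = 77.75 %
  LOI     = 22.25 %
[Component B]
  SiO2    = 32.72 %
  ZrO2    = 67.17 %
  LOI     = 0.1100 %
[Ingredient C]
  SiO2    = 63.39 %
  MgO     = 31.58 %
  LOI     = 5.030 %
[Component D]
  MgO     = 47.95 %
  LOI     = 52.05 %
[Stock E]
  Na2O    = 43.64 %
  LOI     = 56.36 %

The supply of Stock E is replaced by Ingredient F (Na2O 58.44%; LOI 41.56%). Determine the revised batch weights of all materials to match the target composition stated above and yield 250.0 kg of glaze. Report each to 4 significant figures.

All arithmetic holds exact precision at every stage — mid-chain values are shown (rounded to four significant digits) on the page. Each reported value undergoes a single rounding; the derived quantities (the totals, the five compositions, LOI, the yield, net glass mass) are recomputed starting from the weights at 250.0 kg of glass in exact precision as set out in the problem or the answer.
Per-oxide target masses for 250.0 kg glaze:
  SiO2: 34.77% × 250.0 = 86.92 kg
  BaO: 19.72% × 250.0 = 49.30 kg
  Na2O: 5.234% × 250.0 = 13.08 kg
  ZrO2: 13.38% × 250.0 = 33.45 kg
  MgO: 26.90% × 250.0 = 67.25 kg
Sums-versus-targets review applying the batch weights above, for the quoted basis mass (sum by sum, the targets are met modulo rounding of the values):
  SiO2: 49.80·0.3272 + 111.4·0.6339 = 86.91 kg (target 86.92 kg)
  BaO: 63.41·0.7775 = 49.30 kg (target 49.30 kg)
  Na2O: 22.39·0.5844 = 13.08 kg (target 13.08 kg)
  ZrO2: 49.80·0.6717 = 33.45 kg (target 33.45 kg)
  MgO: 111.4·0.3158 + 66.87·0.4795 = 67.24 kg (target 67.25 kg)
Auditing the glass mass value: batch total minus LOI = 250.0 kg (summing oxide targets gives 250.0 kg; basis as stated: 250.0 kg — differing by rounding only).
Whole-batch sum: Σ batch = 313.9 kg; the LOI term Σ batch·LOI equals 63.88 kg; as yield: glass ÷ batch → 79.65%.

Revised batch per 250.0 kg glaze:
  Component A: 63.41 kg
  Component B: 49.80 kg
  Ingredient C: 111.4 kg
  Component D: 66.87 kg
  Ingredient F: 22.39 kg
Total batch = 313.9 kg; LOI loss = 63.88 kg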